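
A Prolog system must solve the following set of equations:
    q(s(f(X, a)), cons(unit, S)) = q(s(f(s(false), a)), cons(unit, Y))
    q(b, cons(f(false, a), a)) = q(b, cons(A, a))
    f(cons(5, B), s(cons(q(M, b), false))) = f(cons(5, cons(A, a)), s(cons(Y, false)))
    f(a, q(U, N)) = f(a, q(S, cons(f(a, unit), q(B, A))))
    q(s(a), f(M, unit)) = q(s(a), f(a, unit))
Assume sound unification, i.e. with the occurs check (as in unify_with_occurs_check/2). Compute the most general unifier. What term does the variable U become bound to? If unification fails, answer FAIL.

Decompose q/2: s(f(X, a)) = s(f(s(false), a)),  cons(unit, S) = cons(unit, Y).
Decompose s/1: f(X, a) = f(s(false), a).
Decompose f/2: X = s(false),  a = a.
Bind X := s(false); no other remaining equation mentions X.
Delete trivial equation a = a.
Decompose cons/2: unit = unit,  S = Y.
Delete trivial equation unit = unit.
Bind S := Y; substituting into the one remaining equation that mentions S gives: f(a, q(U, N)) = f(a, q(Y, cons(f(a, unit), q(B, A)))).
Decompose q/2: b = b,  cons(f(false, a), a) = cons(A, a).
Delete trivial equation b = b.
Decompose cons/2: f(false, a) = A,  a = a.
Bind A := f(false, a); substituting into the 2 remaining equations that mention A gives: f(cons(5, B), s(cons(q(M, b), false))) = f(cons(5, cons(f(false, a), a)), s(cons(Y, false))),  f(a, q(U, N)) = f(a, q(Y, cons(f(a, unit), q(B, f(false, a))))).
Delete trivial equation a = a.
Decompose f/2: cons(5, B) = cons(5, cons(f(false, a), a)),  s(cons(q(M, b), false)) = s(cons(Y, false)).
Decompose cons/2: 5 = 5,  B = cons(f(false, a), a).
Delete trivial equation 5 = 5.
Bind B := cons(f(false, a), a); substituting into the one remaining equation that mentions B gives: f(a, q(U, N)) = f(a, q(Y, cons(f(a, unit), q(cons(f(false, a), a), f(false, a))))).
Decompose s/1: cons(q(M, b), false) = cons(Y, false).
Decompose cons/2: q(M, b) = Y,  false = false.
Bind Y := q(M, b); substituting into the one remaining equation that mentions Y gives: f(a, q(U, N)) = f(a, q(q(M, b), cons(f(a, unit), q(cons(f(false, a), a), f(false, a))))). Substituting into the earlier binding gives S := q(M, b).
Delete trivial equation false = false.
Decompose f/2: a = a,  q(U, N) = q(q(M, b), cons(f(a, unit), q(cons(f(false, a), a), f(false, a)))).
Delete trivial equation a = a.
Decompose q/2: U = q(M, b),  N = cons(f(a, unit), q(cons(f(false, a), a), f(false, a))).
Bind U := q(M, b); no other remaining equation mentions U.
Bind N := cons(f(a, unit), q(cons(f(false, a), a), f(false, a))); no other remaining equation mentions N.
Decompose q/2: s(a) = s(a),  f(M, unit) = f(a, unit).
Delete trivial equation s(a) = s(a).
Decompose f/2: M = a,  unit = unit.
Bind M := a; no other remaining equation mentions M. Substituting into the earlier bindings gives S := q(a, b), Y := q(a, b), U := q(a, b).
Delete trivial equation unit = unit.
MGU = { X ↦ s(false), S ↦ q(a, b), A ↦ f(false, a), B ↦ cons(f(false, a), a), Y ↦ q(a, b), U ↦ q(a, b), N ↦ cons(f(a, unit), q(cons(f(false, a), a), f(false, a))), M ↦ a }, so U ↦ q(a, b).

q(a, b)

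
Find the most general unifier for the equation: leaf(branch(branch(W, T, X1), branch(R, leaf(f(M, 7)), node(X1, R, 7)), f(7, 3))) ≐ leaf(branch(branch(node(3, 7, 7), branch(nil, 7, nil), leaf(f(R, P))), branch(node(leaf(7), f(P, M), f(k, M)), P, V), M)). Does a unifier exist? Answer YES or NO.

YES

Decompose leaf/1: branch(branch(W, T, X1), branch(R, leaf(f(M, 7)), node(X1, R, 7)), f(7, 3)) ≐ branch(branch(node(3, 7, 7), branch(nil, 7, nil), leaf(f(R, P))), branch(node(leaf(7), f(P, M), f(k, M)), P, V), M).
Decompose branch/3: branch(W, T, X1) ≐ branch(node(3, 7, 7), branch(nil, 7, nil), leaf(f(R, P))),  branch(R, leaf(f(M, 7)), node(X1, R, 7)) ≐ branch(node(leaf(7), f(P, M), f(k, M)), P, V),  f(7, 3) ≐ M.
Decompose branch/3: W ≐ node(3, 7, 7),  T ≐ branch(nil, 7, nil),  X1 ≐ leaf(f(R, P)).
Bind W := node(3, 7, 7); no other remaining equation mentions W.
Bind T := branch(nil, 7, nil); no other remaining equation mentions T.
Bind X1 := leaf(f(R, P)); substituting into the one remaining equation that mentions X1 gives: branch(R, leaf(f(M, 7)), node(leaf(f(R, P)), R, 7)) ≐ branch(node(leaf(7), f(P, M), f(k, M)), P, V).
Decompose branch/3: R ≐ node(leaf(7), f(P, M), f(k, M)),  leaf(f(M, 7)) ≐ P,  node(leaf(f(R, P)), R, 7) ≐ V.
Bind R := node(leaf(7), f(P, M), f(k, M)); substituting into the one remaining equation that mentions R gives: node(leaf(f(node(leaf(7), f(P, M), f(k, M)), P)), node(leaf(7), f(P, M), f(k, M)), 7) ≐ V. Substituting into the earlier binding gives X1 := leaf(f(node(leaf(7), f(P, M), f(k, M)), P)).
Bind P := leaf(f(M, 7)); substituting into the one remaining equation that mentions P gives: node(leaf(f(node(leaf(7), f(leaf(f(M, 7)), M), f(k, M)), leaf(f(M, 7)))), node(leaf(7), f(leaf(f(M, 7)), M), f(k, M)), 7) ≐ V. Substituting into the earlier bindings gives X1 := leaf(f(node(leaf(7), f(leaf(f(M, 7)), M), f(k, M)), leaf(f(M, 7)))), R := node(leaf(7), f(leaf(f(M, 7)), M), f(k, M)).
Bind V := node(leaf(f(node(leaf(7), f(leaf(f(M, 7)), M), f(k, M)), leaf(f(M, 7)))), node(leaf(7), f(leaf(f(M, 7)), M), f(k, M)), 7); no other remaining equation mentions V.
Bind M := f(7, 3). Substituting into the earlier bindings gives X1 := leaf(f(node(leaf(7), f(leaf(f(f(7, 3), 7)), f(7, 3)), f(k, f(7, 3))), leaf(f(f(7, 3), 7)))), R := node(leaf(7), f(leaf(f(f(7, 3), 7)), f(7, 3)), f(k, f(7, 3))), P := leaf(f(f(7, 3), 7)), V := node(leaf(f(node(leaf(7), f(leaf(f(f(7, 3), 7)), f(7, 3)), f(k, f(7, 3))), leaf(f(f(7, 3), 7)))), node(leaf(7), f(leaf(f(f(7, 3), 7)), f(7, 3)), f(k, f(7, 3))), 7).
No equations remain and no clash or occurs-check failure arose, so a unifier exists.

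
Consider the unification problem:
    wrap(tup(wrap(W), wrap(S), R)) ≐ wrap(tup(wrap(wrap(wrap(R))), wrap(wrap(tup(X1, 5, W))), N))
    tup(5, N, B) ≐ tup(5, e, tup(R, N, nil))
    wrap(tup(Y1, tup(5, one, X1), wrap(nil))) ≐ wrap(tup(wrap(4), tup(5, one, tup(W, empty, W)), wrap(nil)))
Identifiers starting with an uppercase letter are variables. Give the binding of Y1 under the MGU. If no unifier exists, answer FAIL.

wrap(4)

Decompose wrap/1: tup(wrap(W), wrap(S), R) ≐ tup(wrap(wrap(wrap(R))), wrap(wrap(tup(X1, 5, W))), N).
Decompose tup/3: wrap(W) ≐ wrap(wrap(wrap(R))),  wrap(S) ≐ wrap(wrap(tup(X1, 5, W))),  R ≐ N.
Decompose wrap/1: W ≐ wrap(wrap(R)).
Bind W := wrap(wrap(R)); substituting into the 2 remaining equations that mention W gives: wrap(S) ≐ wrap(wrap(tup(X1, 5, wrap(wrap(R))))),  wrap(tup(Y1, tup(5, one, X1), wrap(nil))) ≐ wrap(tup(wrap(4), tup(5, one, tup(wrap(wrap(R)), empty, wrap(wrap(R)))), wrap(nil))).
Decompose wrap/1: S ≐ wrap(tup(X1, 5, wrap(wrap(R)))).
Bind S := wrap(tup(X1, 5, wrap(wrap(R)))); no other remaining equation mentions S.
Bind R := N; substituting into the remaining equations gives: tup(5, N, B) ≐ tup(5, e, tup(N, N, nil)),  wrap(tup(Y1, tup(5, one, X1), wrap(nil))) ≐ wrap(tup(wrap(4), tup(5, one, tup(wrap(wrap(N)), empty, wrap(wrap(N)))), wrap(nil))). Substituting into the earlier bindings gives W := wrap(wrap(N)), S := wrap(tup(X1, 5, wrap(wrap(N)))).
Decompose tup/3: 5 ≐ 5,  N ≐ e,  B ≐ tup(N, N, nil).
Delete trivial equation 5 ≐ 5.
Bind N := e; substituting into the remaining equations gives: B ≐ tup(e, e, nil),  wrap(tup(Y1, tup(5, one, X1), wrap(nil))) ≐ wrap(tup(wrap(4), tup(5, one, tup(wrap(wrap(e)), empty, wrap(wrap(e)))), wrap(nil))). Substituting into the earlier bindings gives W := wrap(wrap(e)), S := wrap(tup(X1, 5, wrap(wrap(e)))), R := e.
Bind B := tup(e, e, nil); no other remaining equation mentions B.
Decompose wrap/1: tup(Y1, tup(5, one, X1), wrap(nil)) ≐ tup(wrap(4), tup(5, one, tup(wrap(wrap(e)), empty, wrap(wrap(e)))), wrap(nil)).
Decompose tup/3: Y1 ≐ wrap(4),  tup(5, one, X1) ≐ tup(5, one, tup(wrap(wrap(e)), empty, wrap(wrap(e)))),  wrap(nil) ≐ wrap(nil).
Bind Y1 := wrap(4); no other remaining equation mentions Y1.
Decompose tup/3: 5 ≐ 5,  one ≐ one,  X1 ≐ tup(wrap(wrap(e)), empty, wrap(wrap(e))).
Delete trivial equation 5 ≐ 5.
Delete trivial equation one ≐ one.
Bind X1 := tup(wrap(wrap(e)), empty, wrap(wrap(e))); no other remaining equation mentions X1. Substituting into the earlier binding gives S := wrap(tup(tup(wrap(wrap(e)), empty, wrap(wrap(e))), 5, wrap(wrap(e)))).
Delete trivial equation wrap(nil) ≐ wrap(nil).
MGU = { W -> wrap(wrap(e)), S -> wrap(tup(tup(wrap(wrap(e)), empty, wrap(wrap(e))), 5, wrap(wrap(e)))), R -> e, N -> e, B -> tup(e, e, nil), Y1 -> wrap(4), X1 -> tup(wrap(wrap(e)), empty, wrap(wrap(e))) }, so Y1 -> wrap(4).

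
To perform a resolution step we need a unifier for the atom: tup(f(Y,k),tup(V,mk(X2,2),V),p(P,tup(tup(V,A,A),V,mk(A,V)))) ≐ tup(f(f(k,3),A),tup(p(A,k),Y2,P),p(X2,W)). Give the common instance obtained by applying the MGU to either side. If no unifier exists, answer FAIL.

tup(f(f(k,3),k),tup(p(k,k),mk(p(k,k),2),p(k,k)),p(p(k,k),tup(tup(p(k,k),k,k),p(k,k),mk(k,p(k,k)))))

Decompose tup/3: f(Y,k) ≐ f(f(k,3),A),  tup(V,mk(X2,2),V) ≐ tup(p(A,k),Y2,P),  p(P,tup(tup(V,A,A),V,mk(A,V))) ≐ p(X2,W).
Decompose f/2: Y ≐ f(k,3),  k ≐ A.
Bind Y := f(k,3); no other remaining equation mentions Y.
Bind A := k; substituting into the remaining equations gives: tup(V,mk(X2,2),V) ≐ tup(p(k,k),Y2,P),  p(P,tup(tup(V,k,k),V,mk(k,V))) ≐ p(X2,W).
Decompose tup/3: V ≐ p(k,k),  mk(X2,2) ≐ Y2,  V ≐ P.
Bind V := p(k,k); substituting into the 2 remaining equations that mention V gives: p(k,k) ≐ P,  p(P,tup(tup(p(k,k),k,k),p(k,k),mk(k,p(k,k)))) ≐ p(X2,W).
Bind Y2 := mk(X2,2); no other remaining equation mentions Y2.
Bind P := p(k,k); substituting into the remaining equation gives: p(p(k,k),tup(tup(p(k,k),k,k),p(k,k),mk(k,p(k,k)))) ≐ p(X2,W).
Decompose p/2: p(k,k) ≐ X2,  tup(tup(p(k,k),k,k),p(k,k),mk(k,p(k,k))) ≐ W.
Bind X2 := p(k,k); no other remaining equation mentions X2. Substituting into the earlier binding gives Y2 := mk(p(k,k),2).
Bind W := tup(tup(p(k,k),k,k),p(k,k),mk(k,p(k,k))).
Applying the MGU to either side gives tup(f(f(k,3),k),tup(p(k,k),mk(p(k,k),2),p(k,k)),p(p(k,k),tup(tup(p(k,k),k,k),p(k,k),mk(k,p(k,k))))).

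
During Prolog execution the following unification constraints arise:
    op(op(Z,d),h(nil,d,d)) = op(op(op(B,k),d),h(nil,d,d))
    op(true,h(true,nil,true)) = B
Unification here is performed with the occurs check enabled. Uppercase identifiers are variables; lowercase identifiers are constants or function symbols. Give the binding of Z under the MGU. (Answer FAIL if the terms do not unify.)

Decompose op/2: op(Z,d) = op(op(B,k),d),  h(nil,d,d) = h(nil,d,d).
Decompose op/2: Z = op(B,k),  d = d.
Bind Z := op(B,k); no other remaining equation mentions Z.
Delete trivial equation d = d.
Delete trivial equation h(nil,d,d) = h(nil,d,d).
Bind B := op(true,h(true,nil,true)). Substituting into the earlier binding gives Z := op(op(true,h(true,nil,true)),k).
MGU = { Z ↦ op(op(true,h(true,nil,true)),k), B ↦ op(true,h(true,nil,true)) }, so Z ↦ op(op(true,h(true,nil,true)),k).

op(op(true,h(true,nil,true)),k)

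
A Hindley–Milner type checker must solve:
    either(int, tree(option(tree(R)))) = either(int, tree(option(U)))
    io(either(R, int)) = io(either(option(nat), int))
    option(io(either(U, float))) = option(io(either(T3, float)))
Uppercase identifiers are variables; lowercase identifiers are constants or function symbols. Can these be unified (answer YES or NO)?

YES

Decompose either/2: int = int,  tree(option(tree(R))) = tree(option(U)).
Delete trivial equation int = int.
Decompose tree/1: option(tree(R)) = option(U).
Decompose option/1: tree(R) = U.
Bind U := tree(R); substituting into the one remaining equation that mentions U gives: option(io(either(tree(R), float))) = option(io(either(T3, float))).
Decompose io/1: either(R, int) = either(option(nat), int).
Decompose either/2: R = option(nat),  int = int.
Bind R := option(nat); substituting into the one remaining equation that mentions R gives: option(io(either(tree(option(nat)), float))) = option(io(either(T3, float))). Substituting into the earlier binding gives U := tree(option(nat)).
Delete trivial equation int = int.
Decompose option/1: io(either(tree(option(nat)), float)) = io(either(T3, float)).
Decompose io/1: either(tree(option(nat)), float) = either(T3, float).
Decompose either/2: tree(option(nat)) = T3,  float = float.
Bind T3 := tree(option(nat)); no other remaining equation mentions T3.
Delete trivial equation float = float.
No equations remain and no clash or occurs-check failure arose, so a unifier exists.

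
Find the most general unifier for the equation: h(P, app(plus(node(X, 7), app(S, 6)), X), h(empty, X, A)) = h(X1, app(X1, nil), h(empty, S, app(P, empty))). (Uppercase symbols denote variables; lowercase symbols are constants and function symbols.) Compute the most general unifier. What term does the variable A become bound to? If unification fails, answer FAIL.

app(plus(node(nil, 7), app(nil, 6)), empty)

Decompose h/3: P = X1,  app(plus(node(X, 7), app(S, 6)), X) = app(X1, nil),  h(empty, X, A) = h(empty, S, app(P, empty)).
Bind P := X1; substituting into the one remaining equation that mentions P gives: h(empty, X, A) = h(empty, S, app(X1, empty)).
Decompose app/2: plus(node(X, 7), app(S, 6)) = X1,  X = nil.
Bind X1 := plus(node(X, 7), app(S, 6)); substituting into the one remaining equation that mentions X1 gives: h(empty, X, A) = h(empty, S, app(plus(node(X, 7), app(S, 6)), empty)). Substituting into the earlier binding gives P := plus(node(X, 7), app(S, 6)).
Bind X := nil; substituting into the remaining equation gives: h(empty, nil, A) = h(empty, S, app(plus(node(nil, 7), app(S, 6)), empty)). Substituting into the earlier bindings gives P := plus(node(nil, 7), app(S, 6)), X1 := plus(node(nil, 7), app(S, 6)).
Decompose h/3: empty = empty,  nil = S,  A = app(plus(node(nil, 7), app(S, 6)), empty).
Delete trivial equation empty = empty.
Bind S := nil; substituting into the remaining equation gives: A = app(plus(node(nil, 7), app(nil, 6)), empty). Substituting into the earlier bindings gives P := plus(node(nil, 7), app(nil, 6)), X1 := plus(node(nil, 7), app(nil, 6)).
Bind A := app(plus(node(nil, 7), app(nil, 6)), empty).
MGU = { P -> plus(node(nil, 7), app(nil, 6)), X1 -> plus(node(nil, 7), app(nil, 6)), X -> nil, S -> nil, A -> app(plus(node(nil, 7), app(nil, 6)), empty) }, so A -> app(plus(node(nil, 7), app(nil, 6)), empty).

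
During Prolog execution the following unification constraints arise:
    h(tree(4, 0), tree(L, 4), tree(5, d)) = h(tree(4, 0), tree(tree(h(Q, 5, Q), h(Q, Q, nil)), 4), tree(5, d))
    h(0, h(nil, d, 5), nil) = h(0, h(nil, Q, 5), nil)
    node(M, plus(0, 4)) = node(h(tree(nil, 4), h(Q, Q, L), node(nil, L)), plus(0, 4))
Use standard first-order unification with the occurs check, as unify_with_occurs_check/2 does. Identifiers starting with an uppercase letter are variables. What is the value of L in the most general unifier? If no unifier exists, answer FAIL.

Decompose h/3: tree(4, 0) = tree(4, 0),  tree(L, 4) = tree(tree(h(Q, 5, Q), h(Q, Q, nil)), 4),  tree(5, d) = tree(5, d).
Delete trivial equation tree(4, 0) = tree(4, 0).
Decompose tree/2: L = tree(h(Q, 5, Q), h(Q, Q, nil)),  4 = 4.
Bind L := tree(h(Q, 5, Q), h(Q, Q, nil)); substituting into the one remaining equation that mentions L gives: node(M, plus(0, 4)) = node(h(tree(nil, 4), h(Q, Q, tree(h(Q, 5, Q), h(Q, Q, nil))), node(nil, tree(h(Q, 5, Q), h(Q, Q, nil)))), plus(0, 4)).
Delete trivial equation 4 = 4.
Delete trivial equation tree(5, d) = tree(5, d).
Decompose h/3: 0 = 0,  h(nil, d, 5) = h(nil, Q, 5),  nil = nil.
Delete trivial equation 0 = 0.
Decompose h/3: nil = nil,  d = Q,  5 = 5.
Delete trivial equation nil = nil.
Bind Q := d; substituting into the one remaining equation that mentions Q gives: node(M, plus(0, 4)) = node(h(tree(nil, 4), h(d, d, tree(h(d, 5, d), h(d, d, nil))), node(nil, tree(h(d, 5, d), h(d, d, nil)))), plus(0, 4)). Substituting into the earlier binding gives L := tree(h(d, 5, d), h(d, d, nil)).
Delete trivial equation 5 = 5.
Delete trivial equation nil = nil.
Decompose node/2: M = h(tree(nil, 4), h(d, d, tree(h(d, 5, d), h(d, d, nil))), node(nil, tree(h(d, 5, d), h(d, d, nil)))),  plus(0, 4) = plus(0, 4).
Bind M := h(tree(nil, 4), h(d, d, tree(h(d, 5, d), h(d, d, nil))), node(nil, tree(h(d, 5, d), h(d, d, nil)))); no other remaining equation mentions M.
Delete trivial equation plus(0, 4) = plus(0, 4).
MGU = { L ↦ tree(h(d, 5, d), h(d, d, nil)), Q ↦ d, M ↦ h(tree(nil, 4), h(d, d, tree(h(d, 5, d), h(d, d, nil))), node(nil, tree(h(d, 5, d), h(d, d, nil)))) }, so L ↦ tree(h(d, 5, d), h(d, d, nil)).

tree(h(d, 5, d), h(d, d, nil))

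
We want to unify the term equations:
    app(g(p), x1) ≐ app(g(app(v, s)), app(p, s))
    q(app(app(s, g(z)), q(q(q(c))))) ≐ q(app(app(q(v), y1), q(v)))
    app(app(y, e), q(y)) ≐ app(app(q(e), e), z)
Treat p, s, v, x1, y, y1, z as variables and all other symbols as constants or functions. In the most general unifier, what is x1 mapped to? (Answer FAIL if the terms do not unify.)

Decompose app/2: g(p) ≐ g(app(v, s)),  x1 ≐ app(p, s).
Decompose g/1: p ≐ app(v, s).
Bind p := app(v, s); substituting into the one remaining equation that mentions p gives: x1 ≐ app(app(v, s), s).
Bind x1 := app(app(v, s), s); no other remaining equation mentions x1.
Decompose q/1: app(app(s, g(z)), q(q(q(c)))) ≐ app(app(q(v), y1), q(v)).
Decompose app/2: app(s, g(z)) ≐ app(q(v), y1),  q(q(q(c))) ≐ q(v).
Decompose app/2: s ≐ q(v),  g(z) ≐ y1.
Bind s := q(v); no other remaining equation mentions s. Substituting into the earlier bindings gives p := app(v, q(v)), x1 := app(app(v, q(v)), q(v)).
Bind y1 := g(z); no other remaining equation mentions y1.
Decompose q/1: q(q(c)) ≐ v.
Bind v := q(q(c)); no other remaining equation mentions v. Substituting into the earlier bindings gives p := app(q(q(c)), q(q(q(c)))), x1 := app(app(q(q(c)), q(q(q(c)))), q(q(q(c)))), s := q(q(q(c))).
Decompose app/2: app(y, e) ≐ app(q(e), e),  q(y) ≐ z.
Decompose app/2: y ≐ q(e),  e ≐ e.
Bind y := q(e); substituting into the one remaining equation that mentions y gives: q(q(e)) ≐ z.
Delete trivial equation e ≐ e.
Bind z := q(q(e)). Substituting into the earlier binding gives y1 := g(q(q(e))).
MGU = { p -> app(q(q(c)), q(q(q(c)))), x1 -> app(app(q(q(c)), q(q(q(c)))), q(q(q(c)))), s -> q(q(q(c))), y1 -> g(q(q(e))), v -> q(q(c)), y -> q(e), z -> q(q(e)) }, so x1 -> app(app(q(q(c)), q(q(q(c)))), q(q(q(c)))).

app(app(q(q(c)), q(q(q(c)))), q(q(q(c))))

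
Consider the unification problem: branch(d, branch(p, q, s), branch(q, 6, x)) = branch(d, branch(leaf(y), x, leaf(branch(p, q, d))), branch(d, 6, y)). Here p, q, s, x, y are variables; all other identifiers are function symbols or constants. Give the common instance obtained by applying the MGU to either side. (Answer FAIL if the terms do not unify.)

Decompose branch/3: d = d,  branch(p, q, s) = branch(leaf(y), x, leaf(branch(p, q, d))),  branch(q, 6, x) = branch(d, 6, y).
Delete trivial equation d = d.
Decompose branch/3: p = leaf(y),  q = x,  s = leaf(branch(p, q, d)).
Bind p := leaf(y); substituting into the one remaining equation that mentions p gives: s = leaf(branch(leaf(y), q, d)).
Bind q := x; substituting into the remaining equations gives: s = leaf(branch(leaf(y), x, d)),  branch(x, 6, x) = branch(d, 6, y).
Bind s := leaf(branch(leaf(y), x, d)); no other remaining equation mentions s.
Decompose branch/3: x = d,  6 = 6,  x = y.
Bind x := d; substituting into the one remaining equation that mentions x gives: d = y. Substituting into the earlier bindings gives q := d, s := leaf(branch(leaf(y), d, d)).
Delete trivial equation 6 = 6.
Bind y := d. Substituting into the earlier bindings gives p := leaf(d), s := leaf(branch(leaf(d), d, d)).
Applying the MGU to either side gives branch(d, branch(leaf(d), d, leaf(branch(leaf(d), d, d))), branch(d, 6, d)).

branch(d, branch(leaf(d), d, leaf(branch(leaf(d), d, d))), branch(d, 6, d))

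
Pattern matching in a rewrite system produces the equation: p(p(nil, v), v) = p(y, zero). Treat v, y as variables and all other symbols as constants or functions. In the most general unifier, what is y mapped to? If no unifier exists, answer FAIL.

Decompose p/2: p(nil, v) = y,  v = zero.
Bind y := p(nil, v); no other remaining equation mentions y.
Bind v := zero. Substituting into the earlier binding gives y := p(nil, zero).
MGU = { y := p(nil, zero), v := zero }, so y := p(nil, zero).

p(nil, zero)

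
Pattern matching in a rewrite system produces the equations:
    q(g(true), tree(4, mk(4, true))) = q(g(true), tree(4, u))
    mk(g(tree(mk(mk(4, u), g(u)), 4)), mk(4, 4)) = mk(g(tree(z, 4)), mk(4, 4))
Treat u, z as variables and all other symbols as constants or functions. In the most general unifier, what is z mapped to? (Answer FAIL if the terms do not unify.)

mk(mk(4, mk(4, true)), g(mk(4, true)))

Decompose q/2: g(true) = g(true),  tree(4, mk(4, true)) = tree(4, u).
Delete trivial equation g(true) = g(true).
Decompose tree/2: 4 = 4,  mk(4, true) = u.
Delete trivial equation 4 = 4.
Bind u := mk(4, true); substituting into the remaining equation gives: mk(g(tree(mk(mk(4, mk(4, true)), g(mk(4, true))), 4)), mk(4, 4)) = mk(g(tree(z, 4)), mk(4, 4)).
Decompose mk/2: g(tree(mk(mk(4, mk(4, true)), g(mk(4, true))), 4)) = g(tree(z, 4)),  mk(4, 4) = mk(4, 4).
Decompose g/1: tree(mk(mk(4, mk(4, true)), g(mk(4, true))), 4) = tree(z, 4).
Decompose tree/2: mk(mk(4, mk(4, true)), g(mk(4, true))) = z,  4 = 4.
Bind z := mk(mk(4, mk(4, true)), g(mk(4, true))); no other remaining equation mentions z.
Delete trivial equation 4 = 4.
Delete trivial equation mk(4, 4) = mk(4, 4).
MGU = { u ↦ mk(4, true), z ↦ mk(mk(4, mk(4, true)), g(mk(4, true))) }, so z ↦ mk(mk(4, mk(4, true)), g(mk(4, true))).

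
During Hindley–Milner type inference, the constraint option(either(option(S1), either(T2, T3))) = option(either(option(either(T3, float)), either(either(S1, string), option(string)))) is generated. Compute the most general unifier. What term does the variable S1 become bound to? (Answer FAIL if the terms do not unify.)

Decompose option/1: either(option(S1), either(T2, T3)) = either(option(either(T3, float)), either(either(S1, string), option(string))).
Decompose either/2: option(S1) = option(either(T3, float)),  either(T2, T3) = either(either(S1, string), option(string)).
Decompose option/1: S1 = either(T3, float).
Bind S1 := either(T3, float); substituting into the remaining equation gives: either(T2, T3) = either(either(either(T3, float), string), option(string)).
Decompose either/2: T2 = either(either(T3, float), string),  T3 = option(string).
Bind T2 := either(either(T3, float), string); no other remaining equation mentions T2.
Bind T3 := option(string). Substituting into the earlier bindings gives S1 := either(option(string), float), T2 := either(either(option(string), float), string).
MGU = { S1 := either(option(string), float), T2 := either(either(option(string), float), string), T3 := option(string) }, so S1 := either(option(string), float).

either(option(string), float)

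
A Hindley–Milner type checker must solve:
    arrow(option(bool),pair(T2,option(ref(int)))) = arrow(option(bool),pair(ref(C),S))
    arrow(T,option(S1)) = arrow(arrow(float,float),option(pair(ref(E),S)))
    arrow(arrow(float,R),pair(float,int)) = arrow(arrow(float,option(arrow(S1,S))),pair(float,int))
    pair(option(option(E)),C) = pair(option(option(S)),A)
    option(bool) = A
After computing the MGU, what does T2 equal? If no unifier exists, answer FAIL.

ref(option(bool))

Decompose arrow/2: option(bool) = option(bool),  pair(T2,option(ref(int))) = pair(ref(C),S).
Delete trivial equation option(bool) = option(bool).
Decompose pair/2: T2 = ref(C),  option(ref(int)) = S.
Bind T2 := ref(C); no other remaining equation mentions T2.
Bind S := option(ref(int)); substituting into the 3 remaining equations that mention S gives: arrow(T,option(S1)) = arrow(arrow(float,float),option(pair(ref(E),option(ref(int))))),  arrow(arrow(float,R),pair(float,int)) = arrow(arrow(float,option(arrow(S1,option(ref(int))))),pair(float,int)),  pair(option(option(E)),C) = pair(option(option(option(ref(int)))),A).
Decompose arrow/2: T = arrow(float,float),  option(S1) = option(pair(ref(E),option(ref(int)))).
Bind T := arrow(float,float); no other remaining equation mentions T.
Decompose option/1: S1 = pair(ref(E),option(ref(int))).
Bind S1 := pair(ref(E),option(ref(int))); substituting into the one remaining equation that mentions S1 gives: arrow(arrow(float,R),pair(float,int)) = arrow(arrow(float,option(arrow(pair(ref(E),option(ref(int))),option(ref(int))))),pair(float,int)).
Decompose arrow/2: arrow(float,R) = arrow(float,option(arrow(pair(ref(E),option(ref(int))),option(ref(int))))),  pair(float,int) = pair(float,int).
Decompose arrow/2: float = float,  R = option(arrow(pair(ref(E),option(ref(int))),option(ref(int)))).
Delete trivial equation float = float.
Bind R := option(arrow(pair(ref(E),option(ref(int))),option(ref(int)))); no other remaining equation mentions R.
Delete trivial equation pair(float,int) = pair(float,int).
Decompose pair/2: option(option(E)) = option(option(option(ref(int)))),  C = A.
Decompose option/1: option(E) = option(option(ref(int))).
Decompose option/1: E = option(ref(int)).
Bind E := option(ref(int)); no other remaining equation mentions E. Substituting into the earlier bindings gives S1 := pair(ref(option(ref(int))),option(ref(int))), R := option(arrow(pair(ref(option(ref(int))),option(ref(int))),option(ref(int)))).
Bind C := A; no other remaining equation mentions C. Substituting into the earlier binding gives T2 := ref(A).
Bind A := option(bool). Substituting into the earlier bindings gives T2 := ref(option(bool)), C := option(bool).
MGU = { T2 ↦ ref(option(bool)), S ↦ option(ref(int)), T ↦ arrow(float,float), S1 ↦ pair(ref(option(ref(int))),option(ref(int))), R ↦ option(arrow(pair(ref(option(ref(int))),option(ref(int))),option(ref(int)))), E ↦ option(ref(int)), C ↦ option(bool), A ↦ option(bool) }, so T2 ↦ ref(option(bool)).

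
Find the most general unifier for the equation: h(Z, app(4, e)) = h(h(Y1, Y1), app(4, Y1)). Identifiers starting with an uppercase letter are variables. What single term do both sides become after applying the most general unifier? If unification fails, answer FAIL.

Decompose h/2: Z = h(Y1, Y1),  app(4, e) = app(4, Y1).
Bind Z := h(Y1, Y1); no other remaining equation mentions Z.
Decompose app/2: 4 = 4,  e = Y1.
Delete trivial equation 4 = 4.
Bind Y1 := e. Substituting into the earlier binding gives Z := h(e, e).
Applying the MGU to either side gives h(h(e, e), app(4, e)).

h(h(e, e), app(4, e))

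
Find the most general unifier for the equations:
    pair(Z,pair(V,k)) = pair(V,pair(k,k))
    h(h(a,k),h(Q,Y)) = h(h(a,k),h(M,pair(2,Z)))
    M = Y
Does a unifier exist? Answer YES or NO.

Decompose pair/2: Z = V,  pair(V,k) = pair(k,k).
Bind Z := V; substituting into the one remaining equation that mentions Z gives: h(h(a,k),h(Q,Y)) = h(h(a,k),h(M,pair(2,V))).
Decompose pair/2: V = k,  k = k.
Bind V := k; substituting into the one remaining equation that mentions V gives: h(h(a,k),h(Q,Y)) = h(h(a,k),h(M,pair(2,k))). Substituting into the earlier binding gives Z := k.
Delete trivial equation k = k.
Decompose h/2: h(a,k) = h(a,k),  h(Q,Y) = h(M,pair(2,k)).
Delete trivial equation h(a,k) = h(a,k).
Decompose h/2: Q = M,  Y = pair(2,k).
Bind Q := M; no other remaining equation mentions Q.
Bind Y := pair(2,k); substituting into the remaining equation gives: M = pair(2,k).
Bind M := pair(2,k). Substituting into the earlier binding gives Q := pair(2,k).
No equations remain and no clash or occurs-check failure arose, so a unifier exists.

YES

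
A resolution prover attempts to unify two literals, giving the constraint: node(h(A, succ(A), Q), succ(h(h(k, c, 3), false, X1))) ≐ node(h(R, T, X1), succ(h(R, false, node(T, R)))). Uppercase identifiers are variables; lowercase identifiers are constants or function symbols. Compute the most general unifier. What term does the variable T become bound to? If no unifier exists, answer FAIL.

Decompose node/2: h(A, succ(A), Q) ≐ h(R, T, X1),  succ(h(h(k, c, 3), false, X1)) ≐ succ(h(R, false, node(T, R))).
Decompose h/3: A ≐ R,  succ(A) ≐ T,  Q ≐ X1.
Bind A := R; substituting into the one remaining equation that mentions A gives: succ(R) ≐ T.
Bind T := succ(R); substituting into the one remaining equation that mentions T gives: succ(h(h(k, c, 3), false, X1)) ≐ succ(h(R, false, node(succ(R), R))).
Bind Q := X1; no other remaining equation mentions Q.
Decompose succ/1: h(h(k, c, 3), false, X1) ≐ h(R, false, node(succ(R), R)).
Decompose h/3: h(k, c, 3) ≐ R,  false ≐ false,  X1 ≐ node(succ(R), R).
Bind R := h(k, c, 3); substituting into the one remaining equation that mentions R gives: X1 ≐ node(succ(h(k, c, 3)), h(k, c, 3)). Substituting into the earlier bindings gives A := h(k, c, 3), T := succ(h(k, c, 3)).
Delete trivial equation false ≐ false.
Bind X1 := node(succ(h(k, c, 3)), h(k, c, 3)). Substituting into the earlier binding gives Q := node(succ(h(k, c, 3)), h(k, c, 3)).
MGU = { A := h(k, c, 3), T := succ(h(k, c, 3)), Q := node(succ(h(k, c, 3)), h(k, c, 3)), R := h(k, c, 3), X1 := node(succ(h(k, c, 3)), h(k, c, 3)) }, so T := succ(h(k, c, 3)).

succ(h(k, c, 3))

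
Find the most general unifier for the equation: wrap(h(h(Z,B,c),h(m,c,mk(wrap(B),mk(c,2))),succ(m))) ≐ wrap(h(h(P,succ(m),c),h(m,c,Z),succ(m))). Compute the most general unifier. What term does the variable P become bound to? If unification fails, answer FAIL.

Decompose wrap/1: h(h(Z,B,c),h(m,c,mk(wrap(B),mk(c,2))),succ(m)) ≐ h(h(P,succ(m),c),h(m,c,Z),succ(m)).
Decompose h/3: h(Z,B,c) ≐ h(P,succ(m),c),  h(m,c,mk(wrap(B),mk(c,2))) ≐ h(m,c,Z),  succ(m) ≐ succ(m).
Decompose h/3: Z ≐ P,  B ≐ succ(m),  c ≐ c.
Bind Z := P; substituting into the one remaining equation that mentions Z gives: h(m,c,mk(wrap(B),mk(c,2))) ≐ h(m,c,P).
Bind B := succ(m); substituting into the one remaining equation that mentions B gives: h(m,c,mk(wrap(succ(m)),mk(c,2))) ≐ h(m,c,P).
Delete trivial equation c ≐ c.
Decompose h/3: m ≐ m,  c ≐ c,  mk(wrap(succ(m)),mk(c,2)) ≐ P.
Delete trivial equation m ≐ m.
Delete trivial equation c ≐ c.
Bind P := mk(wrap(succ(m)),mk(c,2)); no other remaining equation mentions P. Substituting into the earlier binding gives Z := mk(wrap(succ(m)),mk(c,2)).
Delete trivial equation succ(m) ≐ succ(m).
MGU = { Z ↦ mk(wrap(succ(m)),mk(c,2)), B ↦ succ(m), P ↦ mk(wrap(succ(m)),mk(c,2)) }, so P ↦ mk(wrap(succ(m)),mk(c,2)).

mk(wrap(succ(m)),mk(c,2))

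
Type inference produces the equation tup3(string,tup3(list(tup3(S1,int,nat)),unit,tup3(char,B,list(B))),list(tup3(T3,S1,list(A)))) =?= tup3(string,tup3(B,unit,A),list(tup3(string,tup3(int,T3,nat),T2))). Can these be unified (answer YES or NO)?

Decompose tup3/3: string =?= string,  tup3(list(tup3(S1,int,nat)),unit,tup3(char,B,list(B))) =?= tup3(B,unit,A),  list(tup3(T3,S1,list(A))) =?= list(tup3(string,tup3(int,T3,nat),T2)).
Delete trivial equation string =?= string.
Decompose tup3/3: list(tup3(S1,int,nat)) =?= B,  unit =?= unit,  tup3(char,B,list(B)) =?= A.
Bind B := list(tup3(S1,int,nat)); substituting into the one remaining equation that mentions B gives: tup3(char,list(tup3(S1,int,nat)),list(list(tup3(S1,int,nat)))) =?= A.
Delete trivial equation unit =?= unit.
Bind A := tup3(char,list(tup3(S1,int,nat)),list(list(tup3(S1,int,nat)))); substituting into the remaining equation gives: list(tup3(T3,S1,list(tup3(char,list(tup3(S1,int,nat)),list(list(tup3(S1,int,nat))))))) =?= list(tup3(string,tup3(int,T3,nat),T2)).
Decompose list/1: tup3(T3,S1,list(tup3(char,list(tup3(S1,int,nat)),list(list(tup3(S1,int,nat)))))) =?= tup3(string,tup3(int,T3,nat),T2).
Decompose tup3/3: T3 =?= string,  S1 =?= tup3(int,T3,nat),  list(tup3(char,list(tup3(S1,int,nat)),list(list(tup3(S1,int,nat))))) =?= T2.
Bind T3 := string; substituting into the one remaining equation that mentions T3 gives: S1 =?= tup3(int,string,nat).
Bind S1 := tup3(int,string,nat); substituting into the remaining equation gives: list(tup3(char,list(tup3(tup3(int,string,nat),int,nat)),list(list(tup3(tup3(int,string,nat),int,nat))))) =?= T2. Substituting into the earlier bindings gives B := list(tup3(tup3(int,string,nat),int,nat)), A := tup3(char,list(tup3(tup3(int,string,nat),int,nat)),list(list(tup3(tup3(int,string,nat),int,nat)))).
Bind T2 := list(tup3(char,list(tup3(tup3(int,string,nat),int,nat)),list(list(tup3(tup3(int,string,nat),int,nat))))).
No equations remain and no clash or occurs-check failure arose, so a unifier exists.

YES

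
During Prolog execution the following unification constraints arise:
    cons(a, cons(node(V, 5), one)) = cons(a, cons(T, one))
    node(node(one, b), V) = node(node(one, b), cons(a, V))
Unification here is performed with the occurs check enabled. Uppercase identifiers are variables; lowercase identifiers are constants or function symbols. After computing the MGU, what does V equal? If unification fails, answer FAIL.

Decompose cons/2: a = a,  cons(node(V, 5), one) = cons(T, one).
Delete trivial equation a = a.
Decompose cons/2: node(V, 5) = T,  one = one.
Bind T := node(V, 5); no other remaining equation mentions T.
Delete trivial equation one = one.
Decompose node/2: node(one, b) = node(one, b),  V = cons(a, V).
Delete trivial equation node(one, b) = node(one, b).
Occurs check fails: V occurs in cons(a, V); the equation V = cons(a, V) has no finite solution.

FAIL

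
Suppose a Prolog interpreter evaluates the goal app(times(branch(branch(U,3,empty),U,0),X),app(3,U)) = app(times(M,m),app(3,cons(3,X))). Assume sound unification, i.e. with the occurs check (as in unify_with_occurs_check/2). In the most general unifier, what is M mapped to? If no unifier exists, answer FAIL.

Decompose app/2: times(branch(branch(U,3,empty),U,0),X) = times(M,m),  app(3,U) = app(3,cons(3,X)).
Decompose times/2: branch(branch(U,3,empty),U,0) = M,  X = m.
Bind M := branch(branch(U,3,empty),U,0); no other remaining equation mentions M.
Bind X := m; substituting into the remaining equation gives: app(3,U) = app(3,cons(3,m)).
Decompose app/2: 3 = 3,  U = cons(3,m).
Delete trivial equation 3 = 3.
Bind U := cons(3,m). Substituting into the earlier binding gives M := branch(branch(cons(3,m),3,empty),cons(3,m),0).
MGU = { M ↦ branch(branch(cons(3,m),3,empty),cons(3,m),0), X ↦ m, U ↦ cons(3,m) }, so M ↦ branch(branch(cons(3,m),3,empty),cons(3,m),0).

branch(branch(cons(3,m),3,empty),cons(3,m),0)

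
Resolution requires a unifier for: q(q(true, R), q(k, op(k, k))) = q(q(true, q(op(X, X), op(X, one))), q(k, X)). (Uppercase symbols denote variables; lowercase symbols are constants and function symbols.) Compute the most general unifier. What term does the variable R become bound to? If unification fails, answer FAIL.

Decompose q/2: q(true, R) = q(true, q(op(X, X), op(X, one))),  q(k, op(k, k)) = q(k, X).
Decompose q/2: true = true,  R = q(op(X, X), op(X, one)).
Delete trivial equation true = true.
Bind R := q(op(X, X), op(X, one)); no other remaining equation mentions R.
Decompose q/2: k = k,  op(k, k) = X.
Delete trivial equation k = k.
Bind X := op(k, k). Substituting into the earlier binding gives R := q(op(op(k, k), op(k, k)), op(op(k, k), one)).
MGU = { R := q(op(op(k, k), op(k, k)), op(op(k, k), one)), X := op(k, k) }, so R := q(op(op(k, k), op(k, k)), op(op(k, k), one)).

q(op(op(k, k), op(k, k)), op(op(k, k), one))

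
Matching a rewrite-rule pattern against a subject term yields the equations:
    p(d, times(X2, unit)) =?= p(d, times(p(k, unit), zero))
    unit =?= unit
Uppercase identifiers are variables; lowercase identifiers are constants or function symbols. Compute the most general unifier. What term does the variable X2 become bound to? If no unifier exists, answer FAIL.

Decompose p/2: d =?= d,  times(X2, unit) =?= times(p(k, unit), zero).
Delete trivial equation d =?= d.
Decompose times/2: X2 =?= p(k, unit),  unit =?= zero.
Bind X2 := p(k, unit); no other remaining equation mentions X2.
Clash: constants unit and zero differ; no unifier exists.

FAIL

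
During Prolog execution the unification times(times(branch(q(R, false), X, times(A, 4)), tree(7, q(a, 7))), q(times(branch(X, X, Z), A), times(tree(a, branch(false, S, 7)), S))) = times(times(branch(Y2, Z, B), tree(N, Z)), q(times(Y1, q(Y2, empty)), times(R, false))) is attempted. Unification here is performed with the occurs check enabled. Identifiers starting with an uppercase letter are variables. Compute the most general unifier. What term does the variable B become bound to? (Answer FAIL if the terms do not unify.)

times(q(q(tree(a, branch(false, false, 7)), false), empty), 4)

Decompose times/2: times(branch(q(R, false), X, times(A, 4)), tree(7, q(a, 7))) = times(branch(Y2, Z, B), tree(N, Z)),  q(times(branch(X, X, Z), A), times(tree(a, branch(false, S, 7)), S)) = q(times(Y1, q(Y2, empty)), times(R, false)).
Decompose times/2: branch(q(R, false), X, times(A, 4)) = branch(Y2, Z, B),  tree(7, q(a, 7)) = tree(N, Z).
Decompose branch/3: q(R, false) = Y2,  X = Z,  times(A, 4) = B.
Bind Y2 := q(R, false); substituting into the one remaining equation that mentions Y2 gives: q(times(branch(X, X, Z), A), times(tree(a, branch(false, S, 7)), S)) = q(times(Y1, q(q(R, false), empty)), times(R, false)).
Bind X := Z; substituting into the one remaining equation that mentions X gives: q(times(branch(Z, Z, Z), A), times(tree(a, branch(false, S, 7)), S)) = q(times(Y1, q(q(R, false), empty)), times(R, false)).
Bind B := times(A, 4); no other remaining equation mentions B.
Decompose tree/2: 7 = N,  q(a, 7) = Z.
Bind N := 7; no other remaining equation mentions N.
Bind Z := q(a, 7); substituting into the remaining equation gives: q(times(branch(q(a, 7), q(a, 7), q(a, 7)), A), times(tree(a, branch(false, S, 7)), S)) = q(times(Y1, q(q(R, false), empty)), times(R, false)). Substituting into the earlier binding gives X := q(a, 7).
Decompose q/2: times(branch(q(a, 7), q(a, 7), q(a, 7)), A) = times(Y1, q(q(R, false), empty)),  times(tree(a, branch(false, S, 7)), S) = times(R, false).
Decompose times/2: branch(q(a, 7), q(a, 7), q(a, 7)) = Y1,  A = q(q(R, false), empty).
Bind Y1 := branch(q(a, 7), q(a, 7), q(a, 7)); no other remaining equation mentions Y1.
Bind A := q(q(R, false), empty); no other remaining equation mentions A. Substituting into the earlier binding gives B := times(q(q(R, false), empty), 4).
Decompose times/2: tree(a, branch(false, S, 7)) = R,  S = false.
Bind R := tree(a, branch(false, S, 7)); no other remaining equation mentions R. Substituting into the earlier bindings gives Y2 := q(tree(a, branch(false, S, 7)), false), B := times(q(q(tree(a, branch(false, S, 7)), false), empty), 4), A := q(q(tree(a, branch(false, S, 7)), false), empty).
Bind S := false. Substituting into the earlier bindings gives Y2 := q(tree(a, branch(false, false, 7)), false), B := times(q(q(tree(a, branch(false, false, 7)), false), empty), 4), A := q(q(tree(a, branch(false, false, 7)), false), empty), R := tree(a, branch(false, false, 7)).
MGU = { Y2 = q(tree(a, branch(false, false, 7)), false), X = q(a, 7), B = times(q(q(tree(a, branch(false, false, 7)), false), empty), 4), N = 7, Z = q(a, 7), Y1 = branch(q(a, 7), q(a, 7), q(a, 7)), A = q(q(tree(a, branch(false, false, 7)), false), empty), R = tree(a, branch(false, false, 7)), S = false }, so B = times(q(q(tree(a, branch(false, false, 7)), false), empty), 4).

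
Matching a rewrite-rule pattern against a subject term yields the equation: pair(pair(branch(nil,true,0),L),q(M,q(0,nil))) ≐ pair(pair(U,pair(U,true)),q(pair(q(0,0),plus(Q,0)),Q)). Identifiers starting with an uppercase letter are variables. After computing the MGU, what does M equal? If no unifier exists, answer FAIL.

pair(q(0,0),plus(q(0,nil),0))

Decompose pair/2: pair(branch(nil,true,0),L) ≐ pair(U,pair(U,true)),  q(M,q(0,nil)) ≐ q(pair(q(0,0),plus(Q,0)),Q).
Decompose pair/2: branch(nil,true,0) ≐ U,  L ≐ pair(U,true).
Bind U := branch(nil,true,0); substituting into the one remaining equation that mentions U gives: L ≐ pair(branch(nil,true,0),true).
Bind L := pair(branch(nil,true,0),true); no other remaining equation mentions L.
Decompose q/2: M ≐ pair(q(0,0),plus(Q,0)),  q(0,nil) ≐ Q.
Bind M := pair(q(0,0),plus(Q,0)); no other remaining equation mentions M.
Bind Q := q(0,nil). Substituting into the earlier binding gives M := pair(q(0,0),plus(q(0,nil),0)).
MGU = { U -> branch(nil,true,0), L -> pair(branch(nil,true,0),true), M -> pair(q(0,0),plus(q(0,nil),0)), Q -> q(0,nil) }, so M -> pair(q(0,0),plus(q(0,nil),0)).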